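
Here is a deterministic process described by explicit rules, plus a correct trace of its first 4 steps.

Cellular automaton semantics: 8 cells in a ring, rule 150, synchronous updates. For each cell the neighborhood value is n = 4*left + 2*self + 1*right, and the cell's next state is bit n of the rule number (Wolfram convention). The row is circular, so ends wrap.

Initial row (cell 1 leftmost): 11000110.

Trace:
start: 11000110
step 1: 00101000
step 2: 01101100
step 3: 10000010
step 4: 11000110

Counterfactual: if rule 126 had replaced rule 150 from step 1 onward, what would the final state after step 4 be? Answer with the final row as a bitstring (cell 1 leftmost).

11111110

(re-executing steps 1..4 under rule 126; state before step 1: 11000110)
step 1: 11101111
step 2: 00111000
step 3: 01101100
step 4: 11111110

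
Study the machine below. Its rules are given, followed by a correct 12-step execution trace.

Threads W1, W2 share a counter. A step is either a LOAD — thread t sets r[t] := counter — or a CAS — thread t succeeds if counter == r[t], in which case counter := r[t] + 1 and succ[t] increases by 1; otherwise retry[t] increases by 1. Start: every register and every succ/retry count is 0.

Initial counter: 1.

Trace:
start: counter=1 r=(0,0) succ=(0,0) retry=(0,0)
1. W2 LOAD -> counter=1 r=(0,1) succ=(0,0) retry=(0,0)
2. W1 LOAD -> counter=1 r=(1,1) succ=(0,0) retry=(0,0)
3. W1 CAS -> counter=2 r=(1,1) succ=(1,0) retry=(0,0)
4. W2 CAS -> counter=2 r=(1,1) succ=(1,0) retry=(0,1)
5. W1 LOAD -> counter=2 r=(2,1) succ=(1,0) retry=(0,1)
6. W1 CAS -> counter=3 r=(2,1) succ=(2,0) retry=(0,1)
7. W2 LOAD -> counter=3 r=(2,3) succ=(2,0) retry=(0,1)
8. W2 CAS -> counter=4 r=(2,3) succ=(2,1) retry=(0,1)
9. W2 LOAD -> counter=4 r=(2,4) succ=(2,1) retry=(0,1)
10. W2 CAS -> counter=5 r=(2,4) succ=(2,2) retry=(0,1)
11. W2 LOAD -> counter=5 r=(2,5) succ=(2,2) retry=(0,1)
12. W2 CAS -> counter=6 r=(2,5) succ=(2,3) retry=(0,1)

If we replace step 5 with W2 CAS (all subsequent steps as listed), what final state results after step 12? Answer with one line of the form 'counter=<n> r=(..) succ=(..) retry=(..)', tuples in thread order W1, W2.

(re-executing from step 5 with the substitution; state before step 5: counter=2 r=(1,1) succ=(1,0) retry=(0,1))
5. W2 CAS -> counter=2 r=(1,1) succ=(1,0) retry=(0,2)
6. W1 CAS -> counter=2 r=(1,1) succ=(1,0) retry=(1,2)
7. W2 LOAD -> counter=2 r=(1,2) succ=(1,0) retry=(1,2)
8. W2 CAS -> counter=3 r=(1,2) succ=(1,1) retry=(1,2)
9. W2 LOAD -> counter=3 r=(1,3) succ=(1,1) retry=(1,2)
10. W2 CAS -> counter=4 r=(1,3) succ=(1,2) retry=(1,2)
11. W2 LOAD -> counter=4 r=(1,4) succ=(1,2) retry=(1,2)
12. W2 CAS -> counter=5 r=(1,4) succ=(1,3) retry=(1,2)

counter=5 r=(1,4) succ=(1,3) retry=(1,2)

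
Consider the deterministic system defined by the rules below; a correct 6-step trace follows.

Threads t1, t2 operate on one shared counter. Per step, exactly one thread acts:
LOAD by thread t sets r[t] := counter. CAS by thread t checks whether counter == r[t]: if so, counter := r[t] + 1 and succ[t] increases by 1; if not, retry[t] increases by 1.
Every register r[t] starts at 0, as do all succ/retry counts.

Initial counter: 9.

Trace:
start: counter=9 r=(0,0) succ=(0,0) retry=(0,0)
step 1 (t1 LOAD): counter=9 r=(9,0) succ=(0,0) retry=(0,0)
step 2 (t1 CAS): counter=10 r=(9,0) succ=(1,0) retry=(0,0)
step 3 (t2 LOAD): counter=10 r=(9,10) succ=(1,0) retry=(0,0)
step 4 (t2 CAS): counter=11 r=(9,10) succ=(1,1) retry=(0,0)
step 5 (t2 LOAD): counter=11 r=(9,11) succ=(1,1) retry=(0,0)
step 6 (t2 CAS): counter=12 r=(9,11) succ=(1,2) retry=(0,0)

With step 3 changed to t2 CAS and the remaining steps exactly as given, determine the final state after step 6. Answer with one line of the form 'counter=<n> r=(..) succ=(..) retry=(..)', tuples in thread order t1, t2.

(re-executing from step 3 with the substitution; state before step 3: counter=10 r=(9,0) succ=(1,0) retry=(0,0))
step 3 (t2 CAS): counter=10 r=(9,0) succ=(1,0) retry=(0,1)
step 4 (t2 CAS): counter=10 r=(9,0) succ=(1,0) retry=(0,2)
step 5 (t2 LOAD): counter=10 r=(9,10) succ=(1,0) retry=(0,2)
step 6 (t2 CAS): counter=11 r=(9,10) succ=(1,1) retry=(0,2)

counter=11 r=(9,10) succ=(1,1) retry=(0,2)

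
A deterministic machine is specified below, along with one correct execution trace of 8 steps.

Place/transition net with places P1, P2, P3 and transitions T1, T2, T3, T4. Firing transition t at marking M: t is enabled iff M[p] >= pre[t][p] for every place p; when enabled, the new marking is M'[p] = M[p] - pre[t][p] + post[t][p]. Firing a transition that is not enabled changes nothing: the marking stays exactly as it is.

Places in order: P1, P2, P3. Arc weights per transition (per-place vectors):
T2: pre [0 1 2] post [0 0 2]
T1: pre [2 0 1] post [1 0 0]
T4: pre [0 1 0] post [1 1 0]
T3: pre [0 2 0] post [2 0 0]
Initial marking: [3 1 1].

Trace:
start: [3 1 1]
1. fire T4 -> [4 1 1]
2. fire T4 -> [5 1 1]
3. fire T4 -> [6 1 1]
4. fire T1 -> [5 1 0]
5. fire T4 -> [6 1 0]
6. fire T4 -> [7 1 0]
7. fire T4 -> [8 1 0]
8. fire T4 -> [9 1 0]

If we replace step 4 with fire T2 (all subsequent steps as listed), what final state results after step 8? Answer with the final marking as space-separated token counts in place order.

(re-executing from step 4 with the substitution; state before step 4: [6 1 1])
4. fire T2 -> [6 1 1]
5. fire T4 -> [7 1 1]
6. fire T4 -> [8 1 1]
7. fire T4 -> [9 1 1]
8. fire T4 -> [10 1 1]

10 1 1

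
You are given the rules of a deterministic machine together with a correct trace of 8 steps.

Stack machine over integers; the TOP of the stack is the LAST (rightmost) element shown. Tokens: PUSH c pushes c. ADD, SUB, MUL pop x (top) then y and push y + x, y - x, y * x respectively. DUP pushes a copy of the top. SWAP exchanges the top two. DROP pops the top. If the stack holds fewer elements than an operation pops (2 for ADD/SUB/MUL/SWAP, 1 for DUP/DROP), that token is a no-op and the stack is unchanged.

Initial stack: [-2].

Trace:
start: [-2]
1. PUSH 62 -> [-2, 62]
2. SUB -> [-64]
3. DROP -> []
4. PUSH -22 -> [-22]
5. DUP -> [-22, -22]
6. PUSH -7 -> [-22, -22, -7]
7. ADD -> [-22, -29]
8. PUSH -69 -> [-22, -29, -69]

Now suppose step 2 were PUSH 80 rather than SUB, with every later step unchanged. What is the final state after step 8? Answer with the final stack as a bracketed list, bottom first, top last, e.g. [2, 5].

(re-executing from step 2 with the substitution; state before step 2: [-2, 62])
2. PUSH 80 -> [-2, 62, 80]
3. DROP -> [-2, 62]
4. PUSH -22 -> [-2, 62, -22]
5. DUP -> [-2, 62, -22, -22]
6. PUSH -7 -> [-2, 62, -22, -22, -7]
7. ADD -> [-2, 62, -22, -29]
8. PUSH -69 -> [-2, 62, -22, -29, -69]

[-2, 62, -22, -29, -69]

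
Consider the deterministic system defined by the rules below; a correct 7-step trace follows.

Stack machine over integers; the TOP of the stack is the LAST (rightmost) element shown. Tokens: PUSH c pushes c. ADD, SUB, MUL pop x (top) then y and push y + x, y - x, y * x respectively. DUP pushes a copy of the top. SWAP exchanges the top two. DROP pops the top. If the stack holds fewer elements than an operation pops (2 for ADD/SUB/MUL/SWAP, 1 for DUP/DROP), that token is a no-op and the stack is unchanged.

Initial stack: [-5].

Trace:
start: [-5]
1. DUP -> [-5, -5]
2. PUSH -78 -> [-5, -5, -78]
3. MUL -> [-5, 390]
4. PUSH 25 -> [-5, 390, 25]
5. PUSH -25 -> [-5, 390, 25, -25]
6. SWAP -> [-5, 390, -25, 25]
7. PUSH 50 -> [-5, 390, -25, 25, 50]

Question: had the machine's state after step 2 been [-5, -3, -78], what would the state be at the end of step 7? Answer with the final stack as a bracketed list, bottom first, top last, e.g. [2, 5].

state after step 2 := [-5, -3, -78]
3. MUL -> [-5, 234]
4. PUSH 25 -> [-5, 234, 25]
5. PUSH -25 -> [-5, 234, 25, -25]
6. SWAP -> [-5, 234, -25, 25]
7. PUSH 50 -> [-5, 234, -25, 25, 50]

[-5, 234, -25, 25, 50]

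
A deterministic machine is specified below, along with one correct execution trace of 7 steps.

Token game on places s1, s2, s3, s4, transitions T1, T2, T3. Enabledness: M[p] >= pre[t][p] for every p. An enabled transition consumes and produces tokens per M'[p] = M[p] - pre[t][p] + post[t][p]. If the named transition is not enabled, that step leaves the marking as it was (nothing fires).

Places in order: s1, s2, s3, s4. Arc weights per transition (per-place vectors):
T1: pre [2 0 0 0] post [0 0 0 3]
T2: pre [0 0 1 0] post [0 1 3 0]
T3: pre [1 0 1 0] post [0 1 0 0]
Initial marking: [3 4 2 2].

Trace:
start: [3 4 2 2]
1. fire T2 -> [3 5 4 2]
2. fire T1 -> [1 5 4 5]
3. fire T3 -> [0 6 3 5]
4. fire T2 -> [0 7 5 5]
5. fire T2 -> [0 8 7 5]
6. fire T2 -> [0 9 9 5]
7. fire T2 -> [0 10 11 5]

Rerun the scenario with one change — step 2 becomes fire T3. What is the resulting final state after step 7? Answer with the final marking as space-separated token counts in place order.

1 11 10 2

(re-executing from step 2 with the substitution; state before step 2: [3 5 4 2])
2. fire T3 -> [2 6 3 2]
3. fire T3 -> [1 7 2 2]
4. fire T2 -> [1 8 4 2]
5. fire T2 -> [1 9 6 2]
6. fire T2 -> [1 10 8 2]
7. fire T2 -> [1 11 10 2]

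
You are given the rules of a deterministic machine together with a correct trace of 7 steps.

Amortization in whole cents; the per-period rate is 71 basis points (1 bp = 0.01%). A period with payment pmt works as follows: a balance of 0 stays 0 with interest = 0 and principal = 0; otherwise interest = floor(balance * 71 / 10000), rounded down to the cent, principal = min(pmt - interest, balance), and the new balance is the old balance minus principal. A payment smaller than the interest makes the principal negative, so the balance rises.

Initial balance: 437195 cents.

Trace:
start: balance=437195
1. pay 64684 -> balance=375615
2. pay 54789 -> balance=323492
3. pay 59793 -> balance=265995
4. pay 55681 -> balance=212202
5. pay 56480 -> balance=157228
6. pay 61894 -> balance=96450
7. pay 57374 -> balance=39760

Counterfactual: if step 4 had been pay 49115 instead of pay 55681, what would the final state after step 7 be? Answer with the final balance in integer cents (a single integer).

46468

(re-executing from step 4 with the substitution; state before step 4: balance=265995)
4. pay 49115 -> balance=218768
5. pay 56480 -> balance=163841
6. pay 61894 -> balance=103110
7. pay 57374 -> balance=46468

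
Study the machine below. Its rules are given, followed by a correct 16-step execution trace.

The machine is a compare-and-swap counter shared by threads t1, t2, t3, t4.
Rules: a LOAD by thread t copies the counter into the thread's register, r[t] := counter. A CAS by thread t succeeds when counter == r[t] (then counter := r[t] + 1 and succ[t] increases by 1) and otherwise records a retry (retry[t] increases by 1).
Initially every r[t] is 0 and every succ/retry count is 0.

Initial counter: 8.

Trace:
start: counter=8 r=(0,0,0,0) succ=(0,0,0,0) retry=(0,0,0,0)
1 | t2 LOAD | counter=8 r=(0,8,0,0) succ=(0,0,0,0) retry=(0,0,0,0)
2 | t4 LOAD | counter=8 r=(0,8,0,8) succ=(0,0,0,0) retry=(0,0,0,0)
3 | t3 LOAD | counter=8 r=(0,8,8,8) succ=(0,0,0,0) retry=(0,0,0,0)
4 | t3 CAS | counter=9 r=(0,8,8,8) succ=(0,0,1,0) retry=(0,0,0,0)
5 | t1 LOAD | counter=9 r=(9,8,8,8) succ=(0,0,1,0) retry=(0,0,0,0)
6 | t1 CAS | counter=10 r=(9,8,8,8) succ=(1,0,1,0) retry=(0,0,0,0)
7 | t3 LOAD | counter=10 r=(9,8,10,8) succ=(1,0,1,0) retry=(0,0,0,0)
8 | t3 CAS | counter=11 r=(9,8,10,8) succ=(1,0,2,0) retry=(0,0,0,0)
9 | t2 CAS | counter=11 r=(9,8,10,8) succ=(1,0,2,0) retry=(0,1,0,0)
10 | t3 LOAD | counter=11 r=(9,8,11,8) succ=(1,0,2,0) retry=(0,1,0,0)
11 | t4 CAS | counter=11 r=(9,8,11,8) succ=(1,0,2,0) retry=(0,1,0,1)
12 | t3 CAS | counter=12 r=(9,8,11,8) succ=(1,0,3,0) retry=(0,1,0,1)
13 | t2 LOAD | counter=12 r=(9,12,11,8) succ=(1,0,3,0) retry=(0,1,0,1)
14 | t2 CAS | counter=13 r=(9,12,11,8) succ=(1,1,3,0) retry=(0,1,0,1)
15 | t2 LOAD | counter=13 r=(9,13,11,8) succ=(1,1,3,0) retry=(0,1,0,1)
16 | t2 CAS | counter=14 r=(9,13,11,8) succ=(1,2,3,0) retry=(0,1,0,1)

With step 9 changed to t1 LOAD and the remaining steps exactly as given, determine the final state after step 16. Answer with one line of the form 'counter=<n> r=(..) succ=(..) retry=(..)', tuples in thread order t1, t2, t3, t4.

counter=14 r=(11,13,11,8) succ=(1,2,3,0) retry=(0,0,0,1)

(re-executing from step 9 with the substitution; state before step 9: counter=11 r=(9,8,10,8) succ=(1,0,2,0) retry=(0,0,0,0))
9 | t1 LOAD | counter=11 r=(11,8,10,8) succ=(1,0,2,0) retry=(0,0,0,0)
10 | t3 LOAD | counter=11 r=(11,8,11,8) succ=(1,0,2,0) retry=(0,0,0,0)
11 | t4 CAS | counter=11 r=(11,8,11,8) succ=(1,0,2,0) retry=(0,0,0,1)
12 | t3 CAS | counter=12 r=(11,8,11,8) succ=(1,0,3,0) retry=(0,0,0,1)
13 | t2 LOAD | counter=12 r=(11,12,11,8) succ=(1,0,3,0) retry=(0,0,0,1)
14 | t2 CAS | counter=13 r=(11,12,11,8) succ=(1,1,3,0) retry=(0,0,0,1)
15 | t2 LOAD | counter=13 r=(11,13,11,8) succ=(1,1,3,0) retry=(0,0,0,1)
16 | t2 CAS | counter=14 r=(11,13,11,8) succ=(1,2,3,0) retry=(0,0,0,1)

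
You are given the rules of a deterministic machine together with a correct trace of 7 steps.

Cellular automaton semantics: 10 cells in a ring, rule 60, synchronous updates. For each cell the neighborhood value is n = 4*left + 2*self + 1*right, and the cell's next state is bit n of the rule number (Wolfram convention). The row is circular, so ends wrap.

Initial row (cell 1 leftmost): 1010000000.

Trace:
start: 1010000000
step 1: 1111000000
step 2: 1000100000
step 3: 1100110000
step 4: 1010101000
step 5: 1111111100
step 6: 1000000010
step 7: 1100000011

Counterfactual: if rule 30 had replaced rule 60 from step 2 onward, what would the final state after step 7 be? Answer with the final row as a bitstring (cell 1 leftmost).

1011101100

(re-executing steps 2..7 under rule 30; state before step 2: 1111000000)
step 2: 1000100001
step 3: 0101110011
step 4: 0101001110
step 5: 1101111001
step 6: 0001000111
step 7: 1011101100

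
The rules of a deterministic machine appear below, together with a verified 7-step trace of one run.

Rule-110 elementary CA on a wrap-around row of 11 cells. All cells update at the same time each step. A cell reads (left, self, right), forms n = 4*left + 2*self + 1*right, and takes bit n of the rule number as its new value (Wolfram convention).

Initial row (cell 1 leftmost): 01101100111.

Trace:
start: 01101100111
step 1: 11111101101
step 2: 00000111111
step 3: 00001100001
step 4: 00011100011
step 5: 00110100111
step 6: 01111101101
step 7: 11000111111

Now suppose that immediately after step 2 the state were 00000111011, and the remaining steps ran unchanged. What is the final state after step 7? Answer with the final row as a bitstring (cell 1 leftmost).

11010110001

state after step 2 := 00000111011
step 3: 00001101111
step 4: 00011111001
step 5: 00110001011
step 6: 01110011111
step 7: 11010110001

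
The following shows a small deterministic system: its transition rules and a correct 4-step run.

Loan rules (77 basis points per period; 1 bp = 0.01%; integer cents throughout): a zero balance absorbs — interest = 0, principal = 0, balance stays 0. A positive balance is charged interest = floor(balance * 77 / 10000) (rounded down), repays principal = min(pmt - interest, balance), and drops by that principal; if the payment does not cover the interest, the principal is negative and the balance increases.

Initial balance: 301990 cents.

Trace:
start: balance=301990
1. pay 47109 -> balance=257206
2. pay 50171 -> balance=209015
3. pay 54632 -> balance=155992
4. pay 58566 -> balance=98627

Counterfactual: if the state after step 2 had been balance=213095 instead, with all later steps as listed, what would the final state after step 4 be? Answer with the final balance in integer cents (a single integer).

state after step 2 := balance=213095
3. pay 54632 -> balance=160103
4. pay 58566 -> balance=102769

102769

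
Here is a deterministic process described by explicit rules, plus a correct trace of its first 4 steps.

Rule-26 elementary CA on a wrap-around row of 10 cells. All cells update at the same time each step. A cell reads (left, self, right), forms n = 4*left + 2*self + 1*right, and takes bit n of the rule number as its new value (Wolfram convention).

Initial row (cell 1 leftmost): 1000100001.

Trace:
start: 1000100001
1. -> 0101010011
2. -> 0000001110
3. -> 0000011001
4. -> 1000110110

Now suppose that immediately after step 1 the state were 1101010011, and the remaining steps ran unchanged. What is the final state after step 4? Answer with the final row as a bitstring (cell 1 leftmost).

state after step 1 := 1101010011
2. -> 0000001110
3. -> 0000011001
4. -> 1000110110

1000110110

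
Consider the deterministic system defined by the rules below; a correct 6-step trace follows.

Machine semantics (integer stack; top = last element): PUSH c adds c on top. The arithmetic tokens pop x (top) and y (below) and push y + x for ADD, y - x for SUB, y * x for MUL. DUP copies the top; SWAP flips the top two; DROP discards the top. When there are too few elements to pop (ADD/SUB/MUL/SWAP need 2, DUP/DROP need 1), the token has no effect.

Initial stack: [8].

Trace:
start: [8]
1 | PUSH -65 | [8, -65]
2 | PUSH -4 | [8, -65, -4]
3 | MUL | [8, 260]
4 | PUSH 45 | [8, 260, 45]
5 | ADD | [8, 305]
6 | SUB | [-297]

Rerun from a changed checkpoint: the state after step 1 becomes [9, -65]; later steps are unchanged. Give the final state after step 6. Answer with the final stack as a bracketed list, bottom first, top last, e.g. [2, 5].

[-296]

state after step 1 := [9, -65]
2 | PUSH -4 | [9, -65, -4]
3 | MUL | [9, 260]
4 | PUSH 45 | [9, 260, 45]
5 | ADD | [9, 305]
6 | SUB | [-296]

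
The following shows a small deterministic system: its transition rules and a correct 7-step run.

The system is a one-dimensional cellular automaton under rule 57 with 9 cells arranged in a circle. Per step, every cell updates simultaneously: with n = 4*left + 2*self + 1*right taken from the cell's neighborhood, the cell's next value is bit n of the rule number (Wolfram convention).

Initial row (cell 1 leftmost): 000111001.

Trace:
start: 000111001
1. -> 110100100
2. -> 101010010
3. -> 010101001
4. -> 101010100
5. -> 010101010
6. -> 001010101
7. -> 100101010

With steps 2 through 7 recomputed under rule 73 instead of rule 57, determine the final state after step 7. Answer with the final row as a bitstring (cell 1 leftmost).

(re-executing steps 2..7 under rule 73; state before step 2: 110100100)
2. -> 110000000
3. -> 110111110
4. -> 110100010
5. -> 110001000
6. -> 110100010
7. -> 110001000

110001000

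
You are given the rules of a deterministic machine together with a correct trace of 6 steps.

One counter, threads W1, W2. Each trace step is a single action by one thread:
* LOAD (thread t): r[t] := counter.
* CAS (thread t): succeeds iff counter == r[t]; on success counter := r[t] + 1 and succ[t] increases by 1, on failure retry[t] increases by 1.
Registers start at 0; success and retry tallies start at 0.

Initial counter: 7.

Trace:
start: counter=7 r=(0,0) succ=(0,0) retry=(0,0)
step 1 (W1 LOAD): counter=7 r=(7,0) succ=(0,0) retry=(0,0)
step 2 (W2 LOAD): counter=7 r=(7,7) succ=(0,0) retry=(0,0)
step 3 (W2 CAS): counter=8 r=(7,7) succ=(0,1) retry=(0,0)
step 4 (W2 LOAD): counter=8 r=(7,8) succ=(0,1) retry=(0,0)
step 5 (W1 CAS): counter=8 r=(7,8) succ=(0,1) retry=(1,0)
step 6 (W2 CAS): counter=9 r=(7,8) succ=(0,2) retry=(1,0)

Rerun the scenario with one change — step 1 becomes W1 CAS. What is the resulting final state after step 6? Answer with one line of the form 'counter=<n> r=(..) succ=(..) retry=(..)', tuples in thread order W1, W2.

counter=9 r=(0,8) succ=(0,2) retry=(2,0)

(re-executing from step 1 with the substitution; state before step 1: counter=7 r=(0,0) succ=(0,0) retry=(0,0))
step 1 (W1 CAS): counter=7 r=(0,0) succ=(0,0) retry=(1,0)
step 2 (W2 LOAD): counter=7 r=(0,7) succ=(0,0) retry=(1,0)
step 3 (W2 CAS): counter=8 r=(0,7) succ=(0,1) retry=(1,0)
step 4 (W2 LOAD): counter=8 r=(0,8) succ=(0,1) retry=(1,0)
step 5 (W1 CAS): counter=8 r=(0,8) succ=(0,1) retry=(2,0)
step 6 (W2 CAS): counter=9 r=(0,8) succ=(0,2) retry=(2,0)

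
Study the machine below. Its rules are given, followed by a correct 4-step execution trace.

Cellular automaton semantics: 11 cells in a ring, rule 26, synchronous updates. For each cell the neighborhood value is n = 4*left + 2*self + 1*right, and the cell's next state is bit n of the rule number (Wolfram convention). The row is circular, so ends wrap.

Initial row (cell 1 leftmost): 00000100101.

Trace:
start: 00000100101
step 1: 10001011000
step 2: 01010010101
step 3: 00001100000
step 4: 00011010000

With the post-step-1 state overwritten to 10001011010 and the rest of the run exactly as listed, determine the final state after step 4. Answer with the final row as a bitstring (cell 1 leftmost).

state after step 1 := 10001011010
step 2: 01010010000
step 3: 10001101000
step 4: 01011000101

01011000101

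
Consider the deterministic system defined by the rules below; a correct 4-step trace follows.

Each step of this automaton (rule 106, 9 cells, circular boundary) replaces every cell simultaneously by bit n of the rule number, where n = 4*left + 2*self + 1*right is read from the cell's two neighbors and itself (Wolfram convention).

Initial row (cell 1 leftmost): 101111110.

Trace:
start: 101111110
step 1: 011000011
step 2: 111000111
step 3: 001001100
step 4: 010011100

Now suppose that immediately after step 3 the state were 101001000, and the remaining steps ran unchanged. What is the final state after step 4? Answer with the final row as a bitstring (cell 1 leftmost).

state after step 3 := 101001000
step 4: 010010001

010010001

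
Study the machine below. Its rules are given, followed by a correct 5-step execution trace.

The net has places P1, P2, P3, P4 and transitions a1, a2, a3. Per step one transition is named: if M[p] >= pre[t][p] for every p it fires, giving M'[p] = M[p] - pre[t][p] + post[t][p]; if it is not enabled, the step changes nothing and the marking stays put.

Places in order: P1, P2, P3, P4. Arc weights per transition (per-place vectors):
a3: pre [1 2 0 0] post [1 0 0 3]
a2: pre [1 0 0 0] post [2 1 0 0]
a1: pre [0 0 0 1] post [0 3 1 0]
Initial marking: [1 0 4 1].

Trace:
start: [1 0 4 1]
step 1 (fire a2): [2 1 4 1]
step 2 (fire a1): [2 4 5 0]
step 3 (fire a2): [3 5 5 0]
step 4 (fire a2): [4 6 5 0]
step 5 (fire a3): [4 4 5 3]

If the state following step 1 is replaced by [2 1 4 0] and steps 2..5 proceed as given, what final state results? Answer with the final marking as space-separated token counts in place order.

state after step 1 := [2 1 4 0]
step 2 (fire a1): [2 1 4 0]
step 3 (fire a2): [3 2 4 0]
step 4 (fire a2): [4 3 4 0]
step 5 (fire a3): [4 1 4 3]

4 1 4 3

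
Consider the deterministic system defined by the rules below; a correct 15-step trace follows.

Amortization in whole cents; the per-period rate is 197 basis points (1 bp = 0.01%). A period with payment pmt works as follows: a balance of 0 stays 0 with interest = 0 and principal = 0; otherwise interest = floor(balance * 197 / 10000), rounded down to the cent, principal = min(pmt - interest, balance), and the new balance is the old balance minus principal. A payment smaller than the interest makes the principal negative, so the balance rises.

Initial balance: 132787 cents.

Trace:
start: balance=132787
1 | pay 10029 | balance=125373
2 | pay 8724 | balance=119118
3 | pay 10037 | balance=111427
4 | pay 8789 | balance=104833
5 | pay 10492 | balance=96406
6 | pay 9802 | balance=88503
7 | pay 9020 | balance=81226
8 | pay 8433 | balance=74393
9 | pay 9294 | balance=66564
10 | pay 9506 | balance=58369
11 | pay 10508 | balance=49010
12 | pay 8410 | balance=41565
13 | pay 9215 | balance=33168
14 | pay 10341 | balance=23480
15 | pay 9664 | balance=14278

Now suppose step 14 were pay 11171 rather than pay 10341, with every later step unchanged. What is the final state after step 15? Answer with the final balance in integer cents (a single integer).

(re-executing from step 14 with the substitution; state before step 14: balance=33168)
14 | pay 11171 | balance=22650
15 | pay 9664 | balance=13432

13432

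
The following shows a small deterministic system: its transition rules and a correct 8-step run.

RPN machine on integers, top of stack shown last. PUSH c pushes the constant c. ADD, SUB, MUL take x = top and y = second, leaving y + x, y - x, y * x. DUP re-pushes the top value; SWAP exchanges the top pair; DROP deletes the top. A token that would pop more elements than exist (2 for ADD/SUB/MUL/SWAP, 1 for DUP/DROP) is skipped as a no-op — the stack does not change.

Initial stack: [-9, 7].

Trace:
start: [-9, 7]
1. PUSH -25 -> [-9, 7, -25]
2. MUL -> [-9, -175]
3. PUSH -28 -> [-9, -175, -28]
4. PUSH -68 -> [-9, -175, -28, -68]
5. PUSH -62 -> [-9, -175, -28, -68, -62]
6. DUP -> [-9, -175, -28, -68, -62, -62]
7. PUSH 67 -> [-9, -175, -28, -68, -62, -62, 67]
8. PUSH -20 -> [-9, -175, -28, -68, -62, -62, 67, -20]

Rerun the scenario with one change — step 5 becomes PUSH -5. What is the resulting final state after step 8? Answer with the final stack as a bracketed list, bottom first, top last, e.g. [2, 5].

(re-executing from step 5 with the substitution; state before step 5: [-9, -175, -28, -68])
5. PUSH -5 -> [-9, -175, -28, -68, -5]
6. DUP -> [-9, -175, -28, -68, -5, -5]
7. PUSH 67 -> [-9, -175, -28, -68, -5, -5, 67]
8. PUSH -20 -> [-9, -175, -28, -68, -5, -5, 67, -20]

[-9, -175, -28, -68, -5, -5, 67, -20]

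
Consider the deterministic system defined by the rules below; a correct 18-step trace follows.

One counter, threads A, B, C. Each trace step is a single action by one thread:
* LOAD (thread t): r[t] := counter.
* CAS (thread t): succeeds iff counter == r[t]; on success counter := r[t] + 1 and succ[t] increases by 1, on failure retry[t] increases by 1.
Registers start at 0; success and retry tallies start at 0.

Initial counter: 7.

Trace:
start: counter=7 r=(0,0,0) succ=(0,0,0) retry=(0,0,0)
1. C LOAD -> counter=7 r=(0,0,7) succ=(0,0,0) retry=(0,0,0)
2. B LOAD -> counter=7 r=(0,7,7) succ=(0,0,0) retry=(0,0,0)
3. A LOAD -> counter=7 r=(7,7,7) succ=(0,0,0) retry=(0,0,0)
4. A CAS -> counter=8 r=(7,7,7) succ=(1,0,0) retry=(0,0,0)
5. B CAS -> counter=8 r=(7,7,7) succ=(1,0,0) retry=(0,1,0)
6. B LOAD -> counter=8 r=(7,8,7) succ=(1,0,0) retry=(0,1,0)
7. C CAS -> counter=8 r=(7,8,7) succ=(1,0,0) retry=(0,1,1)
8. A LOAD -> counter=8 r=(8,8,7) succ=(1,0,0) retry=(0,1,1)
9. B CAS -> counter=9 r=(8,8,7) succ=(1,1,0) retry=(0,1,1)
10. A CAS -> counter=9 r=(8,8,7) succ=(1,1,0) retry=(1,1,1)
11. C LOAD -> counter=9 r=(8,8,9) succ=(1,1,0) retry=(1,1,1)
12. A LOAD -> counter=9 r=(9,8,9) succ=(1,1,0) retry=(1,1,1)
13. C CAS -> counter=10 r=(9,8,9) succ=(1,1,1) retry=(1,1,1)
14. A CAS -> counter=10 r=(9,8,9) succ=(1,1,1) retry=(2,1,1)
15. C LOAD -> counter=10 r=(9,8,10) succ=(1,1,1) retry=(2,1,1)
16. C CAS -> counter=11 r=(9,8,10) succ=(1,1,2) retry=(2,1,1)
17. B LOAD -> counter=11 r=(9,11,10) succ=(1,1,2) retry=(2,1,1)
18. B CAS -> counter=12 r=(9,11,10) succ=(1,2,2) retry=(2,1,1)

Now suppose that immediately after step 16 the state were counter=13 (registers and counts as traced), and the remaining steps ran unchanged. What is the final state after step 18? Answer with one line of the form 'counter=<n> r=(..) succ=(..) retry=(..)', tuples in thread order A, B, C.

state after step 16 := counter=13 r=(9,8,10) succ=(1,1,2) retry=(2,1,1)
17. B LOAD -> counter=13 r=(9,13,10) succ=(1,1,2) retry=(2,1,1)
18. B CAS -> counter=14 r=(9,13,10) succ=(1,2,2) retry=(2,1,1)

counter=14 r=(9,13,10) succ=(1,2,2) retry=(2,1,1)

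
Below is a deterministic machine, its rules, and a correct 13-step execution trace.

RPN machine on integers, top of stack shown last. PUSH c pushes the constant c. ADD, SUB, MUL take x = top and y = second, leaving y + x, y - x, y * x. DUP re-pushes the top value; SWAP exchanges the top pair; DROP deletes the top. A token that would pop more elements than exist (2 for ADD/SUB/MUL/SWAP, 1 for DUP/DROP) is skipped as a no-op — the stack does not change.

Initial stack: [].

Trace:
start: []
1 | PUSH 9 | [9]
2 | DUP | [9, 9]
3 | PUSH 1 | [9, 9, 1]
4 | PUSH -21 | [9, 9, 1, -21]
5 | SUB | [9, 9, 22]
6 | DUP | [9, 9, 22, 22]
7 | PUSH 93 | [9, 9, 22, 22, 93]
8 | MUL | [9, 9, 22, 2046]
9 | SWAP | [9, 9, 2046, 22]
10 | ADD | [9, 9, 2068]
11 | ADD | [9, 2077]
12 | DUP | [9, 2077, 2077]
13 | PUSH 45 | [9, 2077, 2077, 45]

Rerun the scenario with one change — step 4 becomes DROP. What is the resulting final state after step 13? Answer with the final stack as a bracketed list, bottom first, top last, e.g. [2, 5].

[0, 0, 45]

(re-executing from step 4 with the substitution; state before step 4: [9, 9, 1])
4 | DROP | [9, 9]
5 | SUB | [0]
6 | DUP | [0, 0]
7 | PUSH 93 | [0, 0, 93]
8 | MUL | [0, 0]
9 | SWAP | [0, 0]
10 | ADD | [0]
11 | ADD | [0]
12 | DUP | [0, 0]
13 | PUSH 45 | [0, 0, 45]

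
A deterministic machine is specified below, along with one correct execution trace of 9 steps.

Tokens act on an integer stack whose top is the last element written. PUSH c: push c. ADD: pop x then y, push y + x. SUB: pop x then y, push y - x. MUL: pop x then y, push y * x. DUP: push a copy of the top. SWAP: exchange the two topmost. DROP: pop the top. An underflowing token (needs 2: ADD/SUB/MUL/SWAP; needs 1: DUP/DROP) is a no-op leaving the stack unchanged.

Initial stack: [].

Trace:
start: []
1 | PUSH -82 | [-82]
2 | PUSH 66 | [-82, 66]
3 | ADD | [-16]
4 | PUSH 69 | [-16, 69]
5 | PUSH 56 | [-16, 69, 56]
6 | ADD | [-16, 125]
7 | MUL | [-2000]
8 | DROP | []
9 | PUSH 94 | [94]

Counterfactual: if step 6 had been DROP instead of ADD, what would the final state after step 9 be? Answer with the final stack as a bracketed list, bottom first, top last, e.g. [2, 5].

(re-executing from step 6 with the substitution; state before step 6: [-16, 69, 56])
6 | DROP | [-16, 69]
7 | MUL | [-1104]
8 | DROP | []
9 | PUSH 94 | [94]

[94]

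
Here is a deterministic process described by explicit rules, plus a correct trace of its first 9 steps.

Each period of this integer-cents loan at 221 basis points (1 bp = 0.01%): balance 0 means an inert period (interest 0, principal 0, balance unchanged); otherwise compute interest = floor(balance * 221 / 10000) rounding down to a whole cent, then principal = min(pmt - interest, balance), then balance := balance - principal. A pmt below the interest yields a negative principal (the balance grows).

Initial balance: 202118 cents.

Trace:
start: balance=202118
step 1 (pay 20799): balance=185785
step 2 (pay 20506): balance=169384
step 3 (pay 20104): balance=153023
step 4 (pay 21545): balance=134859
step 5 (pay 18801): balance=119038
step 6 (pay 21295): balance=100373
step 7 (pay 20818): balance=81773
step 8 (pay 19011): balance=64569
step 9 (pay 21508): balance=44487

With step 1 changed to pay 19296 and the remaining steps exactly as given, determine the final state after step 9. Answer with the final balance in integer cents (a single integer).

(re-executing from step 1 with the substitution; state before step 1: balance=202118)
step 1 (pay 19296): balance=187288
step 2 (pay 20506): balance=170921
step 3 (pay 20104): balance=154594
step 4 (pay 21545): balance=136465
step 5 (pay 18801): balance=120679
step 6 (pay 21295): balance=102051
step 7 (pay 20818): balance=83488
step 8 (pay 19011): balance=66322
step 9 (pay 21508): balance=46279

46279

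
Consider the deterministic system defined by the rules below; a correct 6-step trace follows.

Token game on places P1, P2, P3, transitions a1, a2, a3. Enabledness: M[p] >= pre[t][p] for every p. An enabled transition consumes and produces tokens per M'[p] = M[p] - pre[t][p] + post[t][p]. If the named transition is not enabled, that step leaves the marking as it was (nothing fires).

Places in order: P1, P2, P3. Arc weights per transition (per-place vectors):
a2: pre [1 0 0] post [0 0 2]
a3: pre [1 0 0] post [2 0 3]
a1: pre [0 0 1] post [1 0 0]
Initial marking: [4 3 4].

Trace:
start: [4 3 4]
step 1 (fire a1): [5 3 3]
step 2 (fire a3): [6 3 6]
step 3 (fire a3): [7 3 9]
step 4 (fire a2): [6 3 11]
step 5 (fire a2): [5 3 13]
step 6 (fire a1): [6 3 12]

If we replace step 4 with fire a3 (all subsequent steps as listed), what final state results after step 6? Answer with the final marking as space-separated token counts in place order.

(re-executing from step 4 with the substitution; state before step 4: [7 3 9])
step 4 (fire a3): [8 3 12]
step 5 (fire a2): [7 3 14]
step 6 (fire a1): [8 3 13]

8 3 13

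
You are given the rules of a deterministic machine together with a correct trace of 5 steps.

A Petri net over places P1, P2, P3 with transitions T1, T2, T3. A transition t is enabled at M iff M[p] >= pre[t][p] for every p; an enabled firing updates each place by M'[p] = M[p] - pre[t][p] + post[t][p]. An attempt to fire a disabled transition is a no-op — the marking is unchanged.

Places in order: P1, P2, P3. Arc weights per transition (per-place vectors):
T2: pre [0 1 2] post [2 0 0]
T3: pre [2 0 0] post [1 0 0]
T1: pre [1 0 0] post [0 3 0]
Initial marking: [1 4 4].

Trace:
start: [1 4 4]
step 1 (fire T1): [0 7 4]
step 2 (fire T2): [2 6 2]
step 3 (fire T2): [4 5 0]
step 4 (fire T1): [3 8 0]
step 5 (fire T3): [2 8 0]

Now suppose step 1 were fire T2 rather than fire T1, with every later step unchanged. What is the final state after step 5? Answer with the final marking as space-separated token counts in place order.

3 5 0

(re-executing from step 1 with the substitution; state before step 1: [1 4 4])
step 1 (fire T2): [3 3 2]
step 2 (fire T2): [5 2 0]
step 3 (fire T2): [5 2 0]
step 4 (fire T1): [4 5 0]
step 5 (fire T3): [3 5 0]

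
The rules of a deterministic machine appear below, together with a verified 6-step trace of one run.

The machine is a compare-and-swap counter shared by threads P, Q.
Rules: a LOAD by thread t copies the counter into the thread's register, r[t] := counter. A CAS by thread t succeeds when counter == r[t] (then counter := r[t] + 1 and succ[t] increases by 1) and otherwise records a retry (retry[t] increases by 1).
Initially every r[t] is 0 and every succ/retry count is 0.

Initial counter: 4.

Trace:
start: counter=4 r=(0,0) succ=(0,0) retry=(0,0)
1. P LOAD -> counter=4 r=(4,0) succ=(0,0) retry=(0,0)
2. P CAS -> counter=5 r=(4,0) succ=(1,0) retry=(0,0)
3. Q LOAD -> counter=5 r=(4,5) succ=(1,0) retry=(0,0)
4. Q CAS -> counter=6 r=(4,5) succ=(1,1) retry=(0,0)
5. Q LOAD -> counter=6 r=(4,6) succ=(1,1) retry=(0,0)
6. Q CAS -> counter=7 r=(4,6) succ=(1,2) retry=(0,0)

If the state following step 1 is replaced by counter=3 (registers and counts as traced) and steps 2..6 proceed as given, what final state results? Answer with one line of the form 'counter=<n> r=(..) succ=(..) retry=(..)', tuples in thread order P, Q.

counter=5 r=(4,4) succ=(0,2) retry=(1,0)

state after step 1 := counter=3 r=(4,0) succ=(0,0) retry=(0,0)
2. P CAS -> counter=3 r=(4,0) succ=(0,0) retry=(1,0)
3. Q LOAD -> counter=3 r=(4,3) succ=(0,0) retry=(1,0)
4. Q CAS -> counter=4 r=(4,3) succ=(0,1) retry=(1,0)
5. Q LOAD -> counter=4 r=(4,4) succ=(0,1) retry=(1,0)
6. Q CAS -> counter=5 r=(4,4) succ=(0,2) retry=(1,0)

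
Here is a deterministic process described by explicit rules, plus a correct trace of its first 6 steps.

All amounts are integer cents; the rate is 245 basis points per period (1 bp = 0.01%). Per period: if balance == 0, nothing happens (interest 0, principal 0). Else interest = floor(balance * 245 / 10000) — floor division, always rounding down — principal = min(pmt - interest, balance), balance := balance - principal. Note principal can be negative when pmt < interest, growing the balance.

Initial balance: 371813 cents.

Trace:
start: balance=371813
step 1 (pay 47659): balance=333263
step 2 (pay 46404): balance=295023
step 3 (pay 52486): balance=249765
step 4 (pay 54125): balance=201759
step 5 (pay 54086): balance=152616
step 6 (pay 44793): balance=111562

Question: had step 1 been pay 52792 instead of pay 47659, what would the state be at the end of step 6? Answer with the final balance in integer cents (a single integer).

(re-executing from step 1 with the substitution; state before step 1: balance=371813)
step 1 (pay 52792): balance=328130
step 2 (pay 46404): balance=289765
step 3 (pay 52486): balance=244378
step 4 (pay 54125): balance=196240
step 5 (pay 54086): balance=146961
step 6 (pay 44793): balance=105768

105768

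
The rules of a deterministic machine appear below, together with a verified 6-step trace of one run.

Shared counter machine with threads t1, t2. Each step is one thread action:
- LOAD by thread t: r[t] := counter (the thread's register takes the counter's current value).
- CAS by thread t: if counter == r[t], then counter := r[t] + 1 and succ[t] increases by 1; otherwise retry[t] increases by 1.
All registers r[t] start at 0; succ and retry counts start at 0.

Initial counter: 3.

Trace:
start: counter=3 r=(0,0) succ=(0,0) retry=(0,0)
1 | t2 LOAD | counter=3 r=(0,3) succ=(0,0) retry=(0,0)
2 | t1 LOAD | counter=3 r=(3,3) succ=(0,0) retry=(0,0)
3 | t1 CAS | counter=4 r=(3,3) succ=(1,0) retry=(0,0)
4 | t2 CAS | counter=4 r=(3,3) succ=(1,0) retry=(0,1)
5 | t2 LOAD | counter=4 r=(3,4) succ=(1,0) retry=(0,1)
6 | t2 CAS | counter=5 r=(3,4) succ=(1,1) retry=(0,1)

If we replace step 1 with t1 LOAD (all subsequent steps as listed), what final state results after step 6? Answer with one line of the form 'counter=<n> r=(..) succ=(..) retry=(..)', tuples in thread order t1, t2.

counter=5 r=(3,4) succ=(1,1) retry=(0,1)

(re-executing from step 1 with the substitution; state before step 1: counter=3 r=(0,0) succ=(0,0) retry=(0,0))
1 | t1 LOAD | counter=3 r=(3,0) succ=(0,0) retry=(0,0)
2 | t1 LOAD | counter=3 r=(3,0) succ=(0,0) retry=(0,0)
3 | t1 CAS | counter=4 r=(3,0) succ=(1,0) retry=(0,0)
4 | t2 CAS | counter=4 r=(3,0) succ=(1,0) retry=(0,1)
5 | t2 LOAD | counter=4 r=(3,4) succ=(1,0) retry=(0,1)
6 | t2 CAS | counter=5 r=(3,4) succ=(1,1) retry=(0,1)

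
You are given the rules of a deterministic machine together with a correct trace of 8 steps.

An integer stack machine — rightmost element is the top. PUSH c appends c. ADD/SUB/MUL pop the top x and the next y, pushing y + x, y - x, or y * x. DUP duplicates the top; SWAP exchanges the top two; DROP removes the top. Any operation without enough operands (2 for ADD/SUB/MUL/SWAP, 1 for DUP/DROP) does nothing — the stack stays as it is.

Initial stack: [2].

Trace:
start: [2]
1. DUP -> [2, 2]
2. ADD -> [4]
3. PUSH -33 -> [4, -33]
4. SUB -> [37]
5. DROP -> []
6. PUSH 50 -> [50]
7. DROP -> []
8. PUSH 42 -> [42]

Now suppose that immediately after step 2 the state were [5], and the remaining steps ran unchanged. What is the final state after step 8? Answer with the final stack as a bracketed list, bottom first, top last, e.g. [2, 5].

[42]

state after step 2 := [5]
3. PUSH -33 -> [5, -33]
4. SUB -> [38]
5. DROP -> []
6. PUSH 50 -> [50]
7. DROP -> []
8. PUSH 42 -> [42]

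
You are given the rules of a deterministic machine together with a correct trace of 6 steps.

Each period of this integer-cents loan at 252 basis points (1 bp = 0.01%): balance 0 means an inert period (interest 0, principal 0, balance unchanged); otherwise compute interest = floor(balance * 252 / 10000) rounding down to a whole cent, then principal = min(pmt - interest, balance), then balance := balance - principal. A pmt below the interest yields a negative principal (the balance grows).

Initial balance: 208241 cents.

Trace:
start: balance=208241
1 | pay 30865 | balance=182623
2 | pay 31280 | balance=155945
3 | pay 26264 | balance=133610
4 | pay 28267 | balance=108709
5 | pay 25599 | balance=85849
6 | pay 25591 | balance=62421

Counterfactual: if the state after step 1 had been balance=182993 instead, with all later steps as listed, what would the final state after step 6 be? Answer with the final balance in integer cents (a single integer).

state after step 1 := balance=182993
2 | pay 31280 | balance=156324
3 | pay 26264 | balance=133999
4 | pay 28267 | balance=109108
5 | pay 25599 | balance=86258
6 | pay 25591 | balance=62840

62840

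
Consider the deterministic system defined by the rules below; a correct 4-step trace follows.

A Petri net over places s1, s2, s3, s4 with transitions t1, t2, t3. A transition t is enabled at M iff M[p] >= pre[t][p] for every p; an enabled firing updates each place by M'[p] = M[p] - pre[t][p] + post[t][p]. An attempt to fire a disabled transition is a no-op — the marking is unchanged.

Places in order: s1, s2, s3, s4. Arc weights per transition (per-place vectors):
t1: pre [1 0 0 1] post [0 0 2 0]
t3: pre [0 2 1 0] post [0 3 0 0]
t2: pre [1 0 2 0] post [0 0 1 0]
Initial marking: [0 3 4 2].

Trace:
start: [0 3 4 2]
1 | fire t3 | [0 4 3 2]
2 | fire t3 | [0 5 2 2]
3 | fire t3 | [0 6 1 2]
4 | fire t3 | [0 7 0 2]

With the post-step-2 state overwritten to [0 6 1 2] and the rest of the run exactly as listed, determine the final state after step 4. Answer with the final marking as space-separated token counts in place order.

0 7 0 2

state after step 2 := [0 6 1 2]
3 | fire t3 | [0 7 0 2]
4 | fire t3 | [0 7 0 2]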